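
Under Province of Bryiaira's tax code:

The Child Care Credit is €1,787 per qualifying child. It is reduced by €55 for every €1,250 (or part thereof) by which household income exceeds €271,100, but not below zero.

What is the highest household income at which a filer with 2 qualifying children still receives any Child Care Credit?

Full credit = 2 × €1,787 = €3,574.
After 64 increments the reduction is 64 × €55 = €3,520, leaving €54; one more increment wipes it out. Increment 64 ends at excess 64 × €1,250 = €80,000, so the highest qualifying income is €271,100 + €80,000 = €351,100.

€351,100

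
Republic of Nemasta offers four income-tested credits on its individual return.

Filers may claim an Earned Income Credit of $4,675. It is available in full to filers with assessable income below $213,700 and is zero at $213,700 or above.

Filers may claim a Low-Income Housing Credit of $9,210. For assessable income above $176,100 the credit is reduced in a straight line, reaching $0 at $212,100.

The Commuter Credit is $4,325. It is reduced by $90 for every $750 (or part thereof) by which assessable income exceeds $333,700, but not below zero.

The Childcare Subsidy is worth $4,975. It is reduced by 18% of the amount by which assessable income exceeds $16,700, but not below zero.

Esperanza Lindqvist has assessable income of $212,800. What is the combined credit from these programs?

$9,000

Earned Income Credit: $212,800 is below the $213,700 cutoff, so the full $4,675 applies.
Low-Income Housing Credit: $212,800 is at or above $212,100, so the credit is $0.
Commuter Credit: $212,800 is at or below the $333,700 threshold, so the full $4,325 applies.
Childcare Subsidy: 18% of the $196,100 excess over $16,700 is $35,298 ≥ base, so the credit is $0.
Total: $4,675 + $0 + $4,325 + $0 = $9,000.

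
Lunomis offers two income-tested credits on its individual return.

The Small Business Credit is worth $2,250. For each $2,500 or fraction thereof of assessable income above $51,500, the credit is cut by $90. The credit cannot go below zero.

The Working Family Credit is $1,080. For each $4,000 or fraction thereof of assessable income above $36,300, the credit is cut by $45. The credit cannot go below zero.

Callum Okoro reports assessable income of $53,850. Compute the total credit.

Small Business Credit: income exceeds $51,500 by $2,350, which is 1 full-or-partial $2,500 increment; reduction = 1 × $90 = $90, leaving $2,160.
Working Family Credit: income exceeds $36,300 by $17,550, which is 5 full-or-partial $4,000 increments; reduction = 5 × $45 = $225, leaving $855.
Total: $2,160 + $855 = $3,015.

$3,015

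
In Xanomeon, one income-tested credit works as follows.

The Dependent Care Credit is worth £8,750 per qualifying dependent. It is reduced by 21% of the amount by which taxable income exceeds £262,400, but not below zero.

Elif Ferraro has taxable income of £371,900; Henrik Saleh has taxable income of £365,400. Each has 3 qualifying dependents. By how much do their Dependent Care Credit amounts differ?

Elif (£371,900): Dependent Care Credit: base = 3 × £8,750 = £26,250. 21% of the £109,500 excess over £262,400 is £22,995; credit = £26,250 − £22,995 = £3,255.
Henrik (£365,400): Dependent Care Credit: base = 3 × £8,750 = £26,250. 21% of the £103,000 excess over £262,400 is £21,630; credit = £26,250 − £21,630 = £4,620.
Difference: |£3,255 − £4,620| = £1,365.

£1,365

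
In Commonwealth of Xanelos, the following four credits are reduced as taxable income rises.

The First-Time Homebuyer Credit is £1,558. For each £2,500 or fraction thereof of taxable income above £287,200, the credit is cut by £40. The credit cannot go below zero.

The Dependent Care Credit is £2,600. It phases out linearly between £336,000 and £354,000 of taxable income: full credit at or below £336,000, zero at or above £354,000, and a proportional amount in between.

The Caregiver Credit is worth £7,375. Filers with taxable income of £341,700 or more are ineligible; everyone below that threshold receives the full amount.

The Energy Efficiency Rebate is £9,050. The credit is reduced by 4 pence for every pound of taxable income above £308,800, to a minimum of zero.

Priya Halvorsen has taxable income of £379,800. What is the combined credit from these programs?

£6,248

First-Time Homebuyer Credit: income exceeds £287,200 by £92,600, which is 38 full-or-partial £2,500 increments; reduction = 38 × £40 = £1,520, leaving £38.
Dependent Care Credit: £379,800 is at or above £354,000, so the credit is £0.
Caregiver Credit: £379,800 meets or exceeds the £341,700 cutoff, so the credit is £0.
Energy Efficiency Rebate: 4% of the £71,000 excess over £308,800 is £2,840; credit = £9,050 − £2,840 = £6,210.
Total: £38 + £0 + £0 + £6,210 = £6,248.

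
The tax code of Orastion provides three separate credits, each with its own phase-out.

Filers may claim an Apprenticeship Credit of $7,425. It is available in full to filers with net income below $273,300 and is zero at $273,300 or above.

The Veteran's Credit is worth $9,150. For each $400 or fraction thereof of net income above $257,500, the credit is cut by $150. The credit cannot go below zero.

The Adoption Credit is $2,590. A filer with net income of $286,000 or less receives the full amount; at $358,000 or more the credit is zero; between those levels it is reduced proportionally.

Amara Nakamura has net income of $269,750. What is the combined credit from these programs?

Apprenticeship Credit: $269,750 is below the $273,300 cutoff, so the full $7,425 applies.
Veteran's Credit: income exceeds $257,500 by $12,250, which is 31 full-or-partial $400 increments; reduction = 31 × $150 = $4,650, leaving $4,500.
Adoption Credit: $269,750 is at or below the $286,000 threshold, so the full $2,590 applies.
Total: $7,425 + $4,500 + $2,590 = $14,515.

$14,515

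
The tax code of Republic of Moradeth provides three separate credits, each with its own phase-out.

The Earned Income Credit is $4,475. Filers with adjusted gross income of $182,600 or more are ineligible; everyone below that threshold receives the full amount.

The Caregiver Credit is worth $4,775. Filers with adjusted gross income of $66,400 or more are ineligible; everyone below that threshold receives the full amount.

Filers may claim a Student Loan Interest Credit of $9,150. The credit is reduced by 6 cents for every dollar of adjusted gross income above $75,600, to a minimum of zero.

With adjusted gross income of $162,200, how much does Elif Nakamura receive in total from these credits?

Earned Income Credit: $162,200 is below the $182,600 cutoff, so the full $4,475 applies.
Caregiver Credit: $162,200 meets or exceeds the $66,400 cutoff, so the credit is $0.
Student Loan Interest Credit: 6% of the $86,600 excess over $75,600 is $5,196; credit = $9,150 − $5,196 = $3,954.
Total: $4,475 + $0 + $3,954 = $8,429.

$8,429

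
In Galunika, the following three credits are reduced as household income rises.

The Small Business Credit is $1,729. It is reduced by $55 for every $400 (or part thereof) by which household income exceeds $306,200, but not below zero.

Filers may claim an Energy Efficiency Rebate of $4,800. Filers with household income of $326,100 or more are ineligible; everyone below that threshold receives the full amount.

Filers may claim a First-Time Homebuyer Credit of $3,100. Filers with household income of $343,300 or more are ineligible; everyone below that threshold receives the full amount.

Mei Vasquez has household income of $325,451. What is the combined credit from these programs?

$7,900

Small Business Credit: income exceeds $306,200 by $19,251 → 49 increments × $55 = $2,695 ≥ base, so the credit is $0.
Energy Efficiency Rebate: $325,451 is below the $326,100 cutoff, so the full $4,800 applies.
First-Time Homebuyer Credit: $325,451 is below the $343,300 cutoff, so the full $3,100 applies.
Total: $0 + $4,800 + $3,100 = $7,900.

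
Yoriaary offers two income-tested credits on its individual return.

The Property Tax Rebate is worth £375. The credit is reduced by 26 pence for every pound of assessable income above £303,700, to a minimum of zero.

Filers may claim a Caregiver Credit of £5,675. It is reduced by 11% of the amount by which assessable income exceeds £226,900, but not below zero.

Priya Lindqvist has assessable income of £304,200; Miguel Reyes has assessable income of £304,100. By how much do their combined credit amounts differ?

Priya (£304,200): Property Tax Rebate: 26% of the £500 excess over £303,700 is £130; credit = £375 − £130 = £245. Caregiver Credit: 11% of the £77,300 excess over £226,900 is £8,503 ≥ base, so the credit is £0. total £245 + £0 = £245
Miguel (£304,100): Property Tax Rebate: 26% of the £400 excess over £303,700 is £104; credit = £375 − £104 = £271. Caregiver Credit: 11% of the £77,200 excess over £226,900 is £8,492 ≥ base, so the credit is £0. total £271 + £0 = £271
Difference: |£245 − £271| = £26.

£26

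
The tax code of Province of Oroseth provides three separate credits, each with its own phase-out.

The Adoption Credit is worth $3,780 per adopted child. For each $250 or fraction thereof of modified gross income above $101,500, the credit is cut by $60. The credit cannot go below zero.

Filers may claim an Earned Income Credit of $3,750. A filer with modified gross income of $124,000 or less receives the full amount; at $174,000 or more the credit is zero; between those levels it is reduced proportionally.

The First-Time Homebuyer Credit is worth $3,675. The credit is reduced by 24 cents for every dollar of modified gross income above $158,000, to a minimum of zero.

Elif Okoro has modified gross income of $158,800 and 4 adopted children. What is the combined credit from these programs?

Adoption Credit: base = 4 × $3,780 = $15,120. income exceeds $101,500 by $57,300, which is 230 full-or-partial $250 increments; reduction = 230 × $60 = $13,800, leaving $1,320.
Earned Income Credit: $158,800 is $34,800 into a $50,000 phase-out range, leaving 15,200/50,000 of the credit: $3,750 × 15,200/50,000 = $1,140.
First-Time Homebuyer Credit: 24% of the $800 excess over $158,000 is $192; credit = $3,675 − $192 = $3,483.
Total: $1,320 + $1,140 + $3,483 = $5,943.

$5,943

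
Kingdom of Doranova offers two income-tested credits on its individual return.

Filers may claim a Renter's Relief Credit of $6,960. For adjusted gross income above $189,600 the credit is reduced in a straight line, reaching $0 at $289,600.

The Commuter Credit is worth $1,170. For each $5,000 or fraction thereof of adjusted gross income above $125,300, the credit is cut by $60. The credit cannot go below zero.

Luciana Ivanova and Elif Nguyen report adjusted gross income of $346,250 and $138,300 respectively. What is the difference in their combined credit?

$7,950

Luciana ($346,250): Renter's Relief Credit: $346,250 is at or above $289,600, so the credit is $0. Commuter Credit: income exceeds $125,300 by $220,950 → 45 increments × $60 = $2,700 ≥ base, so the credit is $0. total $0 + $0 = $0
Elif ($138,300): Renter's Relief Credit: $138,300 is at or below the $189,600 threshold, so the full $6,960 applies. Commuter Credit: income exceeds $125,300 by $13,000, which is 3 full-or-partial $5,000 increments; reduction = 3 × $60 = $180, leaving $990. total $6,960 + $990 = $7,950
Difference: |$0 − $7,950| = $7,950.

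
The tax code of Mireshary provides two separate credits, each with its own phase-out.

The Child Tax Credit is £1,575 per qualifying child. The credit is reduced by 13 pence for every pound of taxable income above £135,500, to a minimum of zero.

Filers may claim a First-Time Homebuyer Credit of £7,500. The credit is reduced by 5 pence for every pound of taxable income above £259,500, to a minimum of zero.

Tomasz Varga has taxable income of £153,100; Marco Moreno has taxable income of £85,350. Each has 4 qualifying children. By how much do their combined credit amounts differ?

£2,288

Tomasz (£153,100): Child Tax Credit: base = 4 × £1,575 = £6,300. 13% of the £17,600 excess over £135,500 is £2,288; credit = £6,300 − £2,288 = £4,012. First-Time Homebuyer Credit: £153,100 is at or below the £259,500 threshold, so the full £7,500 applies. total £4,012 + £7,500 = £11,512
Marco (£85,350): Child Tax Credit: base = 4 × £1,575 = £6,300. £85,350 is at or below the £135,500 threshold, so the full £6,300 applies. First-Time Homebuyer Credit: £85,350 is at or below the £259,500 threshold, so the full £7,500 applies. total £6,300 + £7,500 = £13,800
Difference: |£11,512 − £13,800| = £2,288.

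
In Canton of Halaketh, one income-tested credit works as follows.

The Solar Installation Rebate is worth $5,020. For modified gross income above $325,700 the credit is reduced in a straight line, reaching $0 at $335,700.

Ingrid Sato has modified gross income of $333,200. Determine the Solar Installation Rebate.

Solar Installation Rebate: $333,200 is $7,500 into a $10,000 phase-out range, leaving 2,500/10,000 of the credit: $5,020 × 2,500/10,000 = $1,255.

$1,255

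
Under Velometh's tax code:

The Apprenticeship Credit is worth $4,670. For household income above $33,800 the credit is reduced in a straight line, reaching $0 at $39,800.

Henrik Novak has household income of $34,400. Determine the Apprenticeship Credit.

$4,203

Apprenticeship Credit: $34,400 is $600 into a $6,000 phase-out range, leaving 5,400/6,000 of the credit: $4,670 × 5,400/6,000 = $4,203.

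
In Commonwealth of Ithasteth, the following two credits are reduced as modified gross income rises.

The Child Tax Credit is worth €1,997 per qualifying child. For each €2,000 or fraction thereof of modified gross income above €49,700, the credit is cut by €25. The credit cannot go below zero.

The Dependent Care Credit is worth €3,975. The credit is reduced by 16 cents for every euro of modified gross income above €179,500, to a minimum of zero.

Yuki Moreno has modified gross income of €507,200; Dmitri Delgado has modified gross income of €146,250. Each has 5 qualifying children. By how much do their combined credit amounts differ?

Yuki (€507,200): Child Tax Credit: base = 5 × €1,997 = €9,985. income exceeds €49,700 by €457,500, which is 229 full-or-partial €2,000 increments; reduction = 229 × €25 = €5,725, leaving €4,260. Dependent Care Credit: 16% of the €327,700 excess over €179,500 is €52,432 ≥ base, so the credit is €0. total €4,260 + €0 = €4,260
Dmitri (€146,250): Child Tax Credit: base = 5 × €1,997 = €9,985. income exceeds €49,700 by €96,550, which is 49 full-or-partial €2,000 increments; reduction = 49 × €25 = €1,225, leaving €8,760. Dependent Care Credit: €146,250 is at or below the €179,500 threshold, so the full €3,975 applies. total €8,760 + €3,975 = €12,735
Difference: |€4,260 − €12,735| = €8,475.

€8,475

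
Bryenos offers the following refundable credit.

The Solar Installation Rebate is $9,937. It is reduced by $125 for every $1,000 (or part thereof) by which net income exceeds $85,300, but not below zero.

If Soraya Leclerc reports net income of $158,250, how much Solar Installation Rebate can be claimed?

Solar Installation Rebate: income exceeds $85,300 by $72,950, which is 73 full-or-partial $1,000 increments; reduction = 73 × $125 = $9,125, leaving $812.

$812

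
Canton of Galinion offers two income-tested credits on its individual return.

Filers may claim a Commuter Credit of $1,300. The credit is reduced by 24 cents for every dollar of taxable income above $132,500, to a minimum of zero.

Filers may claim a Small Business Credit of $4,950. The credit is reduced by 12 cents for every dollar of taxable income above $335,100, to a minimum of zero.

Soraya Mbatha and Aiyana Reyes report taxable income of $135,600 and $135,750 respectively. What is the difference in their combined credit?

$36

Soraya ($135,600): Commuter Credit: 24% of the $3,100 excess over $132,500 is $744; credit = $1,300 − $744 = $556. Small Business Credit: $135,600 is at or below the $335,100 threshold, so the full $4,950 applies. total $556 + $4,950 = $5,506
Aiyana ($135,750): Commuter Credit: 24% of the $3,250 excess over $132,500 is $780; credit = $1,300 − $780 = $520. Small Business Credit: $135,750 is at or below the $335,100 threshold, so the full $4,950 applies. total $520 + $4,950 = $5,470
Difference: |$5,506 − $5,470| = $36.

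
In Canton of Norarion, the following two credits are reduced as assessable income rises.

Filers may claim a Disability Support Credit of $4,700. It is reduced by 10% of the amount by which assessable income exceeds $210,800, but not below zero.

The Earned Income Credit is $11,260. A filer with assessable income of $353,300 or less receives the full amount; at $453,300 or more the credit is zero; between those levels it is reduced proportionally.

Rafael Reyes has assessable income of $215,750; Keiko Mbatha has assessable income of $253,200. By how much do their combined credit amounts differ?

Rafael ($215,750): Disability Support Credit: 10% of the $4,950 excess over $210,800 is $495; credit = $4,700 − $495 = $4,205. Earned Income Credit: $215,750 is at or below the $353,300 threshold, so the full $11,260 applies. total $4,205 + $11,260 = $15,465
Keiko ($253,200): Disability Support Credit: 10% of the $42,400 excess over $210,800 is $4,240; credit = $4,700 − $4,240 = $460. Earned Income Credit: $253,200 is at or below the $353,300 threshold, so the full $11,260 applies. total $460 + $11,260 = $11,720
Difference: |$15,465 − $11,720| = $3,745.

$3,745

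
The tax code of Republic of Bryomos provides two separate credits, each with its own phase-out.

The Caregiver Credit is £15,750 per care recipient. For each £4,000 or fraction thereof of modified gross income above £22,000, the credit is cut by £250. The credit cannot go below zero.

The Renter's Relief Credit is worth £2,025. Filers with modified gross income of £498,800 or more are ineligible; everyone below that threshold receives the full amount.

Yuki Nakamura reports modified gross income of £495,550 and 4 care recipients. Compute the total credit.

Caregiver Credit: base = 4 × £15,750 = £63,000. income exceeds £22,000 by £473,550, which is 119 full-or-partial £4,000 increments; reduction = 119 × £250 = £29,750, leaving £33,250.
Renter's Relief Credit: £495,550 is below the £498,800 cutoff, so the full £2,025 applies.
Total: £33,250 + £2,025 = £35,275.

£35,275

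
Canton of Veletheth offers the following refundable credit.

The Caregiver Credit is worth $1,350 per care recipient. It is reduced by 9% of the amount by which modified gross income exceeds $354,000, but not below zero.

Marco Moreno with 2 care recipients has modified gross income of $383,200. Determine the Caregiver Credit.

Caregiver Credit: base = 2 × $1,350 = $2,700. 9% of the $29,200 excess over $354,000 is $2,628; credit = $2,700 − $2,628 = $72.

$72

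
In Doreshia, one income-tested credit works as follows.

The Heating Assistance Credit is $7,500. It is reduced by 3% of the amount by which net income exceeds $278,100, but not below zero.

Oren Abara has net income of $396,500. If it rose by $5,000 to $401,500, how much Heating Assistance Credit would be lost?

$150

At $396,500 — 3% of the $118,400 excess over $278,100 is $3,552; credit = $7,500 − $3,552 = $3,948.
At $401,500 — 3% of the $123,400 excess over $278,100 is $3,702; credit = $7,500 − $3,702 = $3,798.
Lost: $3,948 − $3,798 = $150.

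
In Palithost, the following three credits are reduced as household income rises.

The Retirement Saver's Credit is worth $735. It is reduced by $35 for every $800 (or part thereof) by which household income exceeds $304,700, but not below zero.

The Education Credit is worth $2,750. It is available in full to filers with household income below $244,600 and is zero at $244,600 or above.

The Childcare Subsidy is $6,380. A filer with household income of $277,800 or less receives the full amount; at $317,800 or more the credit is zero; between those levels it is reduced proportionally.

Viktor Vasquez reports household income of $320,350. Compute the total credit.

$35

Retirement Saver's Credit: income exceeds $304,700 by $15,650, which is 20 full-or-partial $800 increments; reduction = 20 × $35 = $700, leaving $35.
Education Credit: $320,350 meets or exceeds the $244,600 cutoff, so the credit is $0.
Childcare Subsidy: $320,350 is at or above $317,800, so the credit is $0.
Total: $35 + $0 + $0 = $35.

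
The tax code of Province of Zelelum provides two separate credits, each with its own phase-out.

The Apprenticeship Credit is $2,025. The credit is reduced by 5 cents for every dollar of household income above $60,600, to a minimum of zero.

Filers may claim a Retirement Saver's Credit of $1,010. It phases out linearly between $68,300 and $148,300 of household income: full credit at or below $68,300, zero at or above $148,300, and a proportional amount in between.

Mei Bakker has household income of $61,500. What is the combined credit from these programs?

Apprenticeship Credit: 5% of the $900 excess over $60,600 is $45; credit = $2,025 − $45 = $1,980.
Retirement Saver's Credit: $61,500 is at or below the $68,300 threshold, so the full $1,010 applies.
Total: $1,980 + $1,010 = $2,990.

$2,990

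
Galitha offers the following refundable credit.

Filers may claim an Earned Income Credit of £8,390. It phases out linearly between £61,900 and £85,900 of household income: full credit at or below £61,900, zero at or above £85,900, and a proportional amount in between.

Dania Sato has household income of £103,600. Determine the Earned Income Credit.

Earned Income Credit: £103,600 is at or above £85,900, so the credit is £0.

£0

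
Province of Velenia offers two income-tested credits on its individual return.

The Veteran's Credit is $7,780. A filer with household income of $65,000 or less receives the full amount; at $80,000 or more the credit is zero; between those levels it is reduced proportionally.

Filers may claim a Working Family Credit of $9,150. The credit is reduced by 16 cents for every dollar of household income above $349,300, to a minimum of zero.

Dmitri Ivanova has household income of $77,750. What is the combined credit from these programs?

$10,317

Veteran's Credit: $77,750 is $12,750 into a $15,000 phase-out range, leaving 2,250/15,000 of the credit: $7,780 × 2,250/15,000 = $1,167.
Working Family Credit: $77,750 is at or below the $349,300 threshold, so the full $9,150 applies.
Total: $1,167 + $9,150 = $10,317.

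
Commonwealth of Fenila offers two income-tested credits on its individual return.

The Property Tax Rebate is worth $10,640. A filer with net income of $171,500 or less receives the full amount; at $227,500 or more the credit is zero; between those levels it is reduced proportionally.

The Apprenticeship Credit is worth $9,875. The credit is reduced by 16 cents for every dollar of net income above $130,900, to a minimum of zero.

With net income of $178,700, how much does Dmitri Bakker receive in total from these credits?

Property Tax Rebate: $178,700 is $7,200 into a $56,000 phase-out range, leaving 48,800/56,000 of the credit: $10,640 × 48,800/56,000 = $9,272.
Apprenticeship Credit: 16% of the $47,800 excess over $130,900 is $7,648; credit = $9,875 − $7,648 = $2,227.
Total: $9,272 + $2,227 = $11,499.

$11,499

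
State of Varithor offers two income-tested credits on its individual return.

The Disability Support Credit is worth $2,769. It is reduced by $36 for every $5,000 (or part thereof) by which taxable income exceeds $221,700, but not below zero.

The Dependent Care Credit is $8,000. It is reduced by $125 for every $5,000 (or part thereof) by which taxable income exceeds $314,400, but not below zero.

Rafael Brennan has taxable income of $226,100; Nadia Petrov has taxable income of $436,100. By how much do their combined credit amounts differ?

$4,637

Rafael ($226,100): Disability Support Credit: income exceeds $221,700 by $4,400, which is 1 full-or-partial $5,000 increment; reduction = 1 × $36 = $36, leaving $2,733. Dependent Care Credit: $226,100 is at or below the $314,400 threshold, so the full $8,000 applies. total $2,733 + $8,000 = $10,733
Nadia ($436,100): Disability Support Credit: income exceeds $221,700 by $214,400, which is 43 full-or-partial $5,000 increments; reduction = 43 × $36 = $1,548, leaving $1,221. Dependent Care Credit: income exceeds $314,400 by $121,700, which is 25 full-or-partial $5,000 increments; reduction = 25 × $125 = $3,125, leaving $4,875. total $1,221 + $4,875 = $6,096
Difference: |$10,733 − $6,096| = $4,637.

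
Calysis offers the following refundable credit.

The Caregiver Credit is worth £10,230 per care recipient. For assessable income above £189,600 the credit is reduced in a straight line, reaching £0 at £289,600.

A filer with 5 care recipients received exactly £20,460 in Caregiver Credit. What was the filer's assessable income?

£249,600

Full credit = 5 × £10,230 = £51,150.
£20,460 is 20,460/51,150 of the full £51,150, so 30,690/51,150 of the £100,000 range has been used: income = £189,600 + £100,000 × 30,690/51,150 = £249,600.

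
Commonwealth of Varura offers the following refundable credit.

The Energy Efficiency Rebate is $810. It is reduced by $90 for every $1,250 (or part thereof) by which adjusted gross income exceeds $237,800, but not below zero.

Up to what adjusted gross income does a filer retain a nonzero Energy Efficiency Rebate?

After 8 increments the reduction is 8 × $90 = $720, leaving $90; one more increment wipes it out. Increment 8 ends at excess 8 × $1,250 = $10,000, so the highest qualifying income is $237,800 + $10,000 = $247,800.

$247,800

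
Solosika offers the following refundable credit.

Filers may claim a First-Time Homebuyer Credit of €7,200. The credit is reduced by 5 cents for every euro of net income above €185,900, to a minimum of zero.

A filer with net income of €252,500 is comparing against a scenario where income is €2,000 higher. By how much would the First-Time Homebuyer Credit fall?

At €252,500 — 5% of the €66,600 excess over €185,900 is €3,330; credit = €7,200 − €3,330 = €3,870.
At €254,500 — 5% of the €68,600 excess over €185,900 is €3,430; credit = €7,200 − €3,430 = €3,770.
Lost: €3,870 − €3,770 = €100.

€100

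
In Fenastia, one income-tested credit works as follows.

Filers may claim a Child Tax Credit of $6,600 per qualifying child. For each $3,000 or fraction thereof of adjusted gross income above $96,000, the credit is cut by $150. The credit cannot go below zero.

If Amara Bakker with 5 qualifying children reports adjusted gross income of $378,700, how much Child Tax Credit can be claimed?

Child Tax Credit: base = 5 × $6,600 = $33,000. income exceeds $96,000 by $282,700, which is 95 full-or-partial $3,000 increments; reduction = 95 × $150 = $14,250, leaving $18,750.

$18,750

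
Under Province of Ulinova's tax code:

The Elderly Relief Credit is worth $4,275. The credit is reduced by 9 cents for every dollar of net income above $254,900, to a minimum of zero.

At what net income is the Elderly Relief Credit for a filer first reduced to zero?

$302,400

The credit falls by 9% of each dollar above $254,900, so it reaches zero when the excess is $4,275 / 9% = $47,500: income = $254,900 + $47,500 = $302,400.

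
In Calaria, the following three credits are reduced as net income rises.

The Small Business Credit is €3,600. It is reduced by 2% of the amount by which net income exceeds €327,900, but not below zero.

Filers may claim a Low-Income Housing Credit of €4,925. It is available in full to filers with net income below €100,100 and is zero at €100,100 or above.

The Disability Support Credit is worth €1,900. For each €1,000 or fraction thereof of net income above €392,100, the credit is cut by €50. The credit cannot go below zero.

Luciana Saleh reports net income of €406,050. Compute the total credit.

€3,237

Small Business Credit: 2% of the €78,150 excess over €327,900 is €1,563; credit = €3,600 − €1,563 = €2,037.
Low-Income Housing Credit: €406,050 meets or exceeds the €100,100 cutoff, so the credit is €0.
Disability Support Credit: income exceeds €392,100 by €13,950, which is 14 full-or-partial €1,000 increments; reduction = 14 × €50 = €700, leaving €1,200.
Total: €2,037 + €0 + €1,200 = €3,237.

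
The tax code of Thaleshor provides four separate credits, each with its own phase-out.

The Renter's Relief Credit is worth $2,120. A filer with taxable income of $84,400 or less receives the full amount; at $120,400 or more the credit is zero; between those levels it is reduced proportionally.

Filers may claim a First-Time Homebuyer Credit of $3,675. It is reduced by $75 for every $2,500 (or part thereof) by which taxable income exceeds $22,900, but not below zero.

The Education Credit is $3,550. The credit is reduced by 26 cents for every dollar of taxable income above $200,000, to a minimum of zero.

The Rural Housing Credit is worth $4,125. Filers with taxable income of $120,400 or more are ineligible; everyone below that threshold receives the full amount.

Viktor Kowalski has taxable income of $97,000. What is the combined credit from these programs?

Renter's Relief Credit: $97,000 is $12,600 into a $36,000 phase-out range, leaving 23,400/36,000 of the credit: $2,120 × 23,400/36,000 = $1,378.
First-Time Homebuyer Credit: income exceeds $22,900 by $74,100, which is 30 full-or-partial $2,500 increments; reduction = 30 × $75 = $2,250, leaving $1,425.
Education Credit: $97,000 is at or below the $200,000 threshold, so the full $3,550 applies.
Rural Housing Credit: $97,000 is below the $120,400 cutoff, so the full $4,125 applies.
Total: $1,378 + $1,425 + $3,550 + $4,125 = $10,478.

$10,478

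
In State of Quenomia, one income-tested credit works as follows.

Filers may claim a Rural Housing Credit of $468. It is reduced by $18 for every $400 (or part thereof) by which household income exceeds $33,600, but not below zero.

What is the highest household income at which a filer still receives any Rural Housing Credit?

After 25 increments the reduction is 25 × $18 = $450, leaving $18; one more increment wipes it out. Increment 25 ends at excess 25 × $400 = $10,000, so the highest qualifying income is $33,600 + $10,000 = $43,600.

$43,600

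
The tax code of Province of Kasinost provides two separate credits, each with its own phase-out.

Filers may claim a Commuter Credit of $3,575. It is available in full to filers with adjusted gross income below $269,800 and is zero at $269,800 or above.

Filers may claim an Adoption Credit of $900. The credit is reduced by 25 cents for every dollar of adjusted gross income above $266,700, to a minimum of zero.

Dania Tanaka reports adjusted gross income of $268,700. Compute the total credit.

$3,975

Commuter Credit: $268,700 is below the $269,800 cutoff, so the full $3,575 applies.
Adoption Credit: 25% of the $2,000 excess over $266,700 is $500; credit = $900 − $500 = $400.
Total: $3,575 + $400 = $3,975.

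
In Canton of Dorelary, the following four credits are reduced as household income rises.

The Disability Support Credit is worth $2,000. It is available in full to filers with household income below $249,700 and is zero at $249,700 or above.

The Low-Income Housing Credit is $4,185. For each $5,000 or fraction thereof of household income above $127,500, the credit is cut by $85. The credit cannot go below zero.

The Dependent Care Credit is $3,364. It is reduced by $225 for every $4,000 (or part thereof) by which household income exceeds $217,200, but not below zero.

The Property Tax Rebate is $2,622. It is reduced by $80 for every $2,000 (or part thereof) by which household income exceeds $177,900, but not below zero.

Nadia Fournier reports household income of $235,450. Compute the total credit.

$6,856

Disability Support Credit: $235,450 is below the $249,700 cutoff, so the full $2,000 applies.
Low-Income Housing Credit: income exceeds $127,500 by $107,950, which is 22 full-or-partial $5,000 increments; reduction = 22 × $85 = $1,870, leaving $2,315.
Dependent Care Credit: income exceeds $217,200 by $18,250, which is 5 full-or-partial $4,000 increments; reduction = 5 × $225 = $1,125, leaving $2,239.
Property Tax Rebate: income exceeds $177,900 by $57,550, which is 29 full-or-partial $2,000 increments; reduction = 29 × $80 = $2,320, leaving $302.
Total: $2,000 + $2,315 + $2,239 + $302 = $6,856.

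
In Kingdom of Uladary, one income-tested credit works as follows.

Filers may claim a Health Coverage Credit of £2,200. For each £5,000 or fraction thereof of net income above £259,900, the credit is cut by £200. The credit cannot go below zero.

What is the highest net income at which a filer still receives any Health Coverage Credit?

After 10 increments the reduction is 10 × £200 = £2,000, leaving £200; one more increment wipes it out. Increment 10 ends at excess 10 × £5,000 = £50,000, so the highest qualifying income is £259,900 + £50,000 = £309,900.

£309,900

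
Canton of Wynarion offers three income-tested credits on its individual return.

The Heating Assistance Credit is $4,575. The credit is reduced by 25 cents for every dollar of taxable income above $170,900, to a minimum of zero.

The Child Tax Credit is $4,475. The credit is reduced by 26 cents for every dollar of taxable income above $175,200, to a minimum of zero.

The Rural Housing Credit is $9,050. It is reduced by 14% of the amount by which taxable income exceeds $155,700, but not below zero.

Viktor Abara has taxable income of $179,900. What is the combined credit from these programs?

Heating Assistance Credit: 25% of the $9,000 excess over $170,900 is $2,250; credit = $4,575 − $2,250 = $2,325.
Child Tax Credit: 26% of the $4,700 excess over $175,200 is $1,222; credit = $4,475 − $1,222 = $3,253.
Rural Housing Credit: 14% of the $24,200 excess over $155,700 is $3,388; credit = $9,050 − $3,388 = $5,662.
Total: $2,325 + $3,253 + $5,662 = $11,240.

$11,240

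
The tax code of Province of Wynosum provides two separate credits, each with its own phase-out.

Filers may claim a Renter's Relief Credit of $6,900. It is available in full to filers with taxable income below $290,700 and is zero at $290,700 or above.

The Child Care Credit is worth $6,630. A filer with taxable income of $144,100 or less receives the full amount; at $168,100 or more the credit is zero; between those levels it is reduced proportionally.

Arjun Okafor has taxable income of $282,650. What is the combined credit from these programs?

$6,900

Renter's Relief Credit: $282,650 is below the $290,700 cutoff, so the full $6,900 applies.
Child Care Credit: $282,650 is at or above $168,100, so the credit is $0.
Total: $6,900 + $0 = $6,900.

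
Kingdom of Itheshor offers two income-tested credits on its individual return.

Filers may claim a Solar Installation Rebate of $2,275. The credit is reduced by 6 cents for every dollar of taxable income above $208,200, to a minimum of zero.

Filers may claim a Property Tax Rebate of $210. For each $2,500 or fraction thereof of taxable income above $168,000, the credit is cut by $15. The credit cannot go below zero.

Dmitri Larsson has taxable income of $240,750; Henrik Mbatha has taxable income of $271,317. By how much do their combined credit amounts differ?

$322

Dmitri ($240,750): Solar Installation Rebate: 6% of the $32,550 excess over $208,200 is $1,953; credit = $2,275 − $1,953 = $322. Property Tax Rebate: income exceeds $168,000 by $72,750 → 30 increments × $15 = $450 ≥ base, so the credit is $0. total $322 + $0 = $322
Henrik ($271,317): Solar Installation Rebate: 6% of the $63,117 excess over $208,200 is $3,787.02 ≥ base, so the credit is $0. Property Tax Rebate: income exceeds $168,000 by $103,317 → 42 increments × $15 = $630 ≥ base, so the credit is $0. total $0 + $0 = $0
Difference: |$322 − $0| = $322.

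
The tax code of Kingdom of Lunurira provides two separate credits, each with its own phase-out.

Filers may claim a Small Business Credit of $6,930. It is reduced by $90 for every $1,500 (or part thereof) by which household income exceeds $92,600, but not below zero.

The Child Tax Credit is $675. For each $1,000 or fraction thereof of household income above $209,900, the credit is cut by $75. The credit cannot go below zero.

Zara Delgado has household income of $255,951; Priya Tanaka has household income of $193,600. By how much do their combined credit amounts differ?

Zara ($255,951): Small Business Credit: income exceeds $92,600 by $163,351 → 109 increments × $90 = $9,810 ≥ base, so the credit is $0. Child Tax Credit: income exceeds $209,900 by $46,051 → 47 increments × $75 = $3,525 ≥ base, so the credit is $0. total $0 + $0 = $0
Priya ($193,600): Small Business Credit: income exceeds $92,600 by $101,000, which is 68 full-or-partial $1,500 increments; reduction = 68 × $90 = $6,120, leaving $810. Child Tax Credit: $193,600 is at or below the $209,900 threshold, so the full $675 applies. total $810 + $675 = $1,485
Difference: |$0 − $1,485| = $1,485.

$1,485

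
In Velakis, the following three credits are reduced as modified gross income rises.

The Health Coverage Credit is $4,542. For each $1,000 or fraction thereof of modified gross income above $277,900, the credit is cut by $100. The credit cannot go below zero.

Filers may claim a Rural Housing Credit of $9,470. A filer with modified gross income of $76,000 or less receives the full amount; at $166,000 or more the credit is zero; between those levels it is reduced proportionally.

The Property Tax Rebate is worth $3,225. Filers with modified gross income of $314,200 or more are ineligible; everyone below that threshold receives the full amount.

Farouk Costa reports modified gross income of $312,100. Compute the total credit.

$4,267

Health Coverage Credit: income exceeds $277,900 by $34,200, which is 35 full-or-partial $1,000 increments; reduction = 35 × $100 = $3,500, leaving $1,042.
Rural Housing Credit: $312,100 is at or above $166,000, so the credit is $0.
Property Tax Rebate: $312,100 is below the $314,200 cutoff, so the full $3,225 applies.
Total: $1,042 + $0 + $3,225 = $4,267.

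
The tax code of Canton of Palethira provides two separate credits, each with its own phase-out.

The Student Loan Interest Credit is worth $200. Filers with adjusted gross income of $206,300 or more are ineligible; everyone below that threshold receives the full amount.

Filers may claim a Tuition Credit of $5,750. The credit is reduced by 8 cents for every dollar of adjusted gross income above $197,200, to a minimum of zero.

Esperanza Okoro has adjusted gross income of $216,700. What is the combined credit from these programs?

Student Loan Interest Credit: $216,700 meets or exceeds the $206,300 cutoff, so the credit is $0.
Tuition Credit: 8% of the $19,500 excess over $197,200 is $1,560; credit = $5,750 − $1,560 = $4,190.
Total: $0 + $4,190 = $4,190.

$4,190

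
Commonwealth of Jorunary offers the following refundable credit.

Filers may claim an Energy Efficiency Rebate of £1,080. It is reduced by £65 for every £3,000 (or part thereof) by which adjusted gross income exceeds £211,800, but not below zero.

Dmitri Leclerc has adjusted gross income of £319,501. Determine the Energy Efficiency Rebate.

£0

Energy Efficiency Rebate: income exceeds £211,800 by £107,701 → 36 increments × £65 = £2,340 ≥ base, so the credit is £0.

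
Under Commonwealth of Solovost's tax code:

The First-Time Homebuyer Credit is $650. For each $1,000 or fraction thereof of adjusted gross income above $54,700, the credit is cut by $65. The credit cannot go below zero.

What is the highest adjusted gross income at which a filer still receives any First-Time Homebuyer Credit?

$63,700

After 9 increments the reduction is 9 × $65 = $585, leaving $65; one more increment wipes it out. Increment 9 ends at excess 9 × $1,000 = $9,000, so the highest qualifying income is $54,700 + $9,000 = $63,700.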